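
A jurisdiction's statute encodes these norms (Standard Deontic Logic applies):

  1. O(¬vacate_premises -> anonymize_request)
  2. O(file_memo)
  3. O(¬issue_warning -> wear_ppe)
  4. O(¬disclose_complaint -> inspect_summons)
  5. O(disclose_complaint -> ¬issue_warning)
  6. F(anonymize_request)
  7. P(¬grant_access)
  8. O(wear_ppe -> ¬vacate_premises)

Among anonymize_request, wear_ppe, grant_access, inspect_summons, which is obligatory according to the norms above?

inspect_summons

Premise 6, F(anonymize_request), is equivalent to O(¬anonymize_request).
Premise 1, O(¬vacate_premises -> anonymize_request), contraposes to O(¬anonymize_request -> vacate_premises); with O(¬anonymize_request) we get O(vacate_premises).
The contrapositive of premise 8 (O(wear_ppe -> ¬vacate_premises)) is O(vacate_premises -> ¬wear_ppe), and O(vacate_premises) is already established, so O(¬wear_ppe).
Premise 3, O(¬issue_warning -> wear_ppe), contraposes to O(¬wear_ppe -> issue_warning); with O(¬wear_ppe) we get O(issue_warning).
Premise 5 is O(disclose_complaint -> ¬issue_warning); contrapositively O(issue_warning -> ¬disclose_complaint). Since O(issue_warning) holds, K gives O(¬disclose_complaint).
From O(¬disclose_complaint) and premise 4, O(¬disclose_complaint -> inspect_summons), we obtain O(inspect_summons).
So O(inspect_summons) holds — inspect_summons is obligatory. None of the other listed options is made obligatory by any chain of premises.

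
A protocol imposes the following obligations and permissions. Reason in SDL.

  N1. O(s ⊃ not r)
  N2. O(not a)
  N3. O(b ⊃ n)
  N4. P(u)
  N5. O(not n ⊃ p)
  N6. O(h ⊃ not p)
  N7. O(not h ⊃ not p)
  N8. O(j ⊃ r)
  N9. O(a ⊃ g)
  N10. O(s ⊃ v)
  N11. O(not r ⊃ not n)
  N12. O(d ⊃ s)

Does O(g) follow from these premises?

Premise 9 is O(a ⊃ g), but O(a) is not derivable from the premises, so it does not yield O(g).
No other premise forces O(g). An ideal world satisfying every premise can still have g false, so O(g) is not derivable.

No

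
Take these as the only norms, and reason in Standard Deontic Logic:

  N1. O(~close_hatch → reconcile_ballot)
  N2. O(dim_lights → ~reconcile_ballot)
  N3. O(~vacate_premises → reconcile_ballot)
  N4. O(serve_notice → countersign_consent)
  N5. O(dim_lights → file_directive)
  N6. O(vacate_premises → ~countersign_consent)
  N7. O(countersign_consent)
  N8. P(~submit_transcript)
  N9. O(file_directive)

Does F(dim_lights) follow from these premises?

Premise 7 gives O(countersign_consent).
Premise 6 is O(vacate_premises → ~countersign_consent); contrapositively O(countersign_consent → ~vacate_premises). Since O(countersign_consent) holds, K gives O(~vacate_premises).
Applying K to premise 3 (O(~vacate_premises → reconcile_ballot)) and O(~vacate_premises) yields O(reconcile_ballot).
Premise 2 is O(dim_lights → ~reconcile_ballot); contrapositively O(reconcile_ballot → ~dim_lights). Since O(reconcile_ballot) holds, K gives O(~dim_lights).
Premises 1, 4, 5, 8, 9 do not contribute to this derivation.
So O(~dim_lights) holds, i.e. F(dim_lights). The claim follows.

Yes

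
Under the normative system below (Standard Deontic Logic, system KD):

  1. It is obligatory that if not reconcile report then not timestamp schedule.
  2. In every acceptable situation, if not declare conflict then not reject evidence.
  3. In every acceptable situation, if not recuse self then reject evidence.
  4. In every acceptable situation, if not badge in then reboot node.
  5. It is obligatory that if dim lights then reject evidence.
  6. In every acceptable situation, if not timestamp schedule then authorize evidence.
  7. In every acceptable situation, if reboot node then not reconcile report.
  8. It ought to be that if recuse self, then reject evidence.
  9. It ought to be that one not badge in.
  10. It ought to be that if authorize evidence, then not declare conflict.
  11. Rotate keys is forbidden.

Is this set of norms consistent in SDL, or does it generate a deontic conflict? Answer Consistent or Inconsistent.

Premises 3 and 8 are O(¬recuse_self → reject_evidence) and O(recuse_self → reject_evidence); every ideal world satisfies ¬recuse_self or recuse_self, so in either case reject_evidence holds — hence O(reject_evidence).
Premise 2 is O(¬declare_conflict → ¬reject_evidence); contrapositively O(reject_evidence → declare_conflict). Since O(reject_evidence) holds, K gives O(declare_conflict).
Premise 10 is O(authorize_evidence → ¬declare_conflict); contrapositively O(declare_conflict → ¬authorize_evidence). Since O(declare_conflict) holds, K gives O(¬authorize_evidence).
Premise 6 is O(¬timestamp_schedule → authorize_evidence); contrapositively O(¬authorize_evidence → timestamp_schedule). Since O(¬authorize_evidence) holds, K gives O(timestamp_schedule).
Premise 1, O(¬reconcile_report → ¬timestamp_schedule), contraposes to O(timestamp_schedule → reconcile_report); with O(timestamp_schedule) we get O(reconcile_report).
Premise 7, O(reboot_node → ¬reconcile_report), contraposes to O(reconcile_report → ¬reboot_node); with O(reconcile_report) we get O(¬reboot_node).
Premise 4 is O(¬badge_in → reboot_node); contrapositively O(¬reboot_node → badge_in). Since O(¬reboot_node) holds, K gives O(badge_in).
Yet premise 9 states O(¬badge_in).
We now have both O(badge_in) and O(¬badge_in) — badge_in is simultaneously obligatory and forbidden, violating the D-axiom.

Inconsistent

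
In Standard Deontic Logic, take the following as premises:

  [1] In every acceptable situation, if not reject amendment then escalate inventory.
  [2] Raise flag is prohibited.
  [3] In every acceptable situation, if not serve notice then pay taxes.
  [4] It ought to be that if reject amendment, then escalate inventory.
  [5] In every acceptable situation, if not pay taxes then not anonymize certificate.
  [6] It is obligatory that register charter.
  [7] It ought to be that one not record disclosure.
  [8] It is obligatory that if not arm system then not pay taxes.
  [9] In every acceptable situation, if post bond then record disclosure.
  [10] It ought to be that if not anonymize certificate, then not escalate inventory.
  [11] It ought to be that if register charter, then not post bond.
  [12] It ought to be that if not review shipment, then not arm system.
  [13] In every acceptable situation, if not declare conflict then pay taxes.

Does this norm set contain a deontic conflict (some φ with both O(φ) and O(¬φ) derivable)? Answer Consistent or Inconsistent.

Consistent

Premise 9 is O(post_bond → record_disclosure), but O(post_bond) is not derivable from the premises, so it does not yield O(record_disclosure).
So O(record_disclosure) is not derivable, and the apparent clash with O(¬record_disclosure) does not arise.
A world satisfying every obligation exists (e.g. anonymize_certificate=true, arm_system=true, declare_conflict=false, escalate_inventory=true, pay_taxes=true, post_bond=false, raise_flag=false, record_disclosure=false, register_charter=true, reject_amendment=false, review_shipment=true, serve_notice=false); no atom is both obligatory and forbidden, so the set is consistent.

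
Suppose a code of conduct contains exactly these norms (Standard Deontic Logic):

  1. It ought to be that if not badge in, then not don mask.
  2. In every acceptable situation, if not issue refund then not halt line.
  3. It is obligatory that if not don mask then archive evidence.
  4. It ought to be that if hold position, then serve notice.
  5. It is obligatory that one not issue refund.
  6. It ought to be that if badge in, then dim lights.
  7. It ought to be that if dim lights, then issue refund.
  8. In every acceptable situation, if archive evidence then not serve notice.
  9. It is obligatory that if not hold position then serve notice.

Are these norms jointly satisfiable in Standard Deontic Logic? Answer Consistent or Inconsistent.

Premises 4 and 9 cover both cases: O(hold_position → serve_notice) and O(¬hold_position → serve_notice). Since hold_position ∨ ¬hold_position is a tautology, O(serve_notice) follows.
The contrapositive of premise 8 (O(archive_evidence → ¬serve_notice)) is O(serve_notice → ¬archive_evidence), and O(serve_notice) is already established, so O(¬archive_evidence).
Premise 3 is O(¬don_mask → archive_evidence); contrapositively O(¬archive_evidence → don_mask). Since O(¬archive_evidence) holds, K gives O(don_mask).
Premise 1 is O(¬badge_in → ¬don_mask); contrapositively O(don_mask → badge_in). Since O(don_mask) holds, K gives O(badge_in).
Premise 6 is O(badge_in → dim_lights); since O(badge_in), deontic closure gives O(dim_lights).
From O(dim_lights) and premise 7, O(dim_lights → issue_refund), we obtain O(issue_refund).
Yet premise 5 states O(¬issue_refund).
We now have both O(issue_refund) and O(¬issue_refund) — issue_refund is simultaneously obligatory and forbidden, violating the D-axiom.

Inconsistent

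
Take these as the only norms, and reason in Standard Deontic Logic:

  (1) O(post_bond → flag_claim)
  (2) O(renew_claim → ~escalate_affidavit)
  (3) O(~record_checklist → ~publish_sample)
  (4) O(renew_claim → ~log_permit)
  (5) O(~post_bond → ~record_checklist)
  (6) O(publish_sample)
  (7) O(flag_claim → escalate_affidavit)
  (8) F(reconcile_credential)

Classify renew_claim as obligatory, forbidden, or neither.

Forbidden

Premise 6 states O(publish_sample) outright.
Premise 3 is O(~record_checklist → ~publish_sample); contrapositively O(publish_sample → record_checklist). Since O(publish_sample) holds, K gives O(record_checklist).
Premise 5 is O(~post_bond → ~record_checklist); contrapositively O(record_checklist → post_bond). Since O(record_checklist) holds, K gives O(post_bond).
Premise 1 is O(post_bond → flag_claim); since O(post_bond), deontic closure gives O(flag_claim).
From O(flag_claim) and premise 7, O(flag_claim → escalate_affidavit), we obtain O(escalate_affidavit).
Premise 2 is O(renew_claim → ~escalate_affidavit); contrapositively O(escalate_affidavit → ~renew_claim). Since O(escalate_affidavit) holds, K gives O(~renew_claim).
Premises 4, 8 do not contribute to this derivation.
Thus O(~renew_claim), which is F(renew_claim): renew_claim is forbidden.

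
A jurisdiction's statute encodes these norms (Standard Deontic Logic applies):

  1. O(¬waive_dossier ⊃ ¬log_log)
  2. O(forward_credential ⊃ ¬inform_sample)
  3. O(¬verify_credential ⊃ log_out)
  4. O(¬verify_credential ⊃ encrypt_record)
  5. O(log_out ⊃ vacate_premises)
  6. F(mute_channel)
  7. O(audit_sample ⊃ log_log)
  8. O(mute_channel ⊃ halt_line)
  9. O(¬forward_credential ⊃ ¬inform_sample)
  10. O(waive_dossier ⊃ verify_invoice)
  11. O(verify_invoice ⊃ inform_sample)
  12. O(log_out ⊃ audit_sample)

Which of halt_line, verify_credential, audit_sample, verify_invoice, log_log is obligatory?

Premises 9 and 2 are O(¬forward_credential ⊃ ¬inform_sample) and O(forward_credential ⊃ ¬inform_sample); every ideal world satisfies ¬forward_credential or forward_credential, so in either case ¬inform_sample holds — hence O(¬inform_sample).
Premise 11, O(verify_invoice ⊃ inform_sample), contraposes to O(¬inform_sample ⊃ ¬verify_invoice); with O(¬inform_sample) we get O(¬verify_invoice).
The contrapositive of premise 10 (O(waive_dossier ⊃ verify_invoice)) is O(¬verify_invoice ⊃ ¬waive_dossier), and O(¬verify_invoice) is already established, so O(¬waive_dossier).
From O(¬waive_dossier) and premise 1, O(¬waive_dossier ⊃ ¬log_log), we obtain O(¬log_log).
The contrapositive of premise 7 (O(audit_sample ⊃ log_log)) is O(¬log_log ⊃ ¬audit_sample), and O(¬log_log) is already established, so O(¬audit_sample).
Premise 12 is O(log_out ⊃ audit_sample); contrapositively O(¬audit_sample ⊃ ¬log_out). Since O(¬audit_sample) holds, K gives O(¬log_out).
Premise 3, O(¬verify_credential ⊃ log_out), contraposes to O(¬log_out ⊃ verify_credential); with O(¬log_out) we get O(verify_credential).
So O(verify_credential) holds — verify_credential is obligatory. None of the other listed options is made obligatory by any chain of premises.

verify_credential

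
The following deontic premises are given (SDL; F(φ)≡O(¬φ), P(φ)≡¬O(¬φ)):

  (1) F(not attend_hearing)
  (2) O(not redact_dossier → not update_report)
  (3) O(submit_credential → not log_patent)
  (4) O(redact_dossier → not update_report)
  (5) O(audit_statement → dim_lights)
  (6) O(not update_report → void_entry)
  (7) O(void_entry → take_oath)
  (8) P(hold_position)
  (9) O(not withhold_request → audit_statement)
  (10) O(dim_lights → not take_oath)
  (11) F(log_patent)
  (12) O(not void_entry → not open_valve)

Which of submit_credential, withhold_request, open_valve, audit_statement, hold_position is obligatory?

withhold_request

By case analysis on not redact_dossier: premise 2 gives O(not redact_dossier → not update_report) and premise 4 gives O(redact_dossier → not update_report), so O(not update_report) either way.
With premise 6, O(not update_report → void_entry), the K-axiom yields O(void_entry).
With premise 7, O(void_entry → take_oath), the K-axiom yields O(take_oath).
Premise 10 is O(dim_lights → not take_oath); contrapositively O(take_oath → not dim_lights). Since O(take_oath) holds, K gives O(not dim_lights).
The contrapositive of premise 5 (O(audit_statement → dim_lights)) is O(not dim_lights → not audit_statement), and O(not dim_lights) is already established, so O(not audit_statement).
The contrapositive of premise 9 (O(not withhold_request → audit_statement)) is O(not audit_statement → withhold_request), and O(not audit_statement) is already established, so O(withhold_request).
So O(withhold_request) holds — withhold_request is obligatory. None of the other listed options is made obligatory by any chain of premises.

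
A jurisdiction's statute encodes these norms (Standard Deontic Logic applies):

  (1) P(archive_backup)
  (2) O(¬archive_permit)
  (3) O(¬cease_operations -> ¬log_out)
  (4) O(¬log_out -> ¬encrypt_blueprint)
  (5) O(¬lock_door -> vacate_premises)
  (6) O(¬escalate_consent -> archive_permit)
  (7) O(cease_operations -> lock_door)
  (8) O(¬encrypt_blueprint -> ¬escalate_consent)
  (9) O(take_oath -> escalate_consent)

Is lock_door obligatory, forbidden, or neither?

Premise 2 states O(¬archive_permit) outright.
Premise 6 is O(¬escalate_consent -> archive_permit); contrapositively O(¬archive_permit -> escalate_consent). Since O(¬archive_permit) holds, K gives O(escalate_consent).
Premise 8, O(¬encrypt_blueprint -> ¬escalate_consent), contraposes to O(escalate_consent -> encrypt_blueprint); with O(escalate_consent) we get O(encrypt_blueprint).
Premise 4, O(¬log_out -> ¬encrypt_blueprint), contraposes to O(encrypt_blueprint -> log_out); with O(encrypt_blueprint) we get O(log_out).
Premise 3 is O(¬cease_operations -> ¬log_out); contrapositively O(log_out -> cease_operations). Since O(log_out) holds, K gives O(cease_operations).
Premise 7 is O(cease_operations -> lock_door); since O(cease_operations), deontic closure gives O(lock_door).
Premises 1, 5, 9 do not contribute to this derivation.
Hence lock_door is obligatory.

Obligatory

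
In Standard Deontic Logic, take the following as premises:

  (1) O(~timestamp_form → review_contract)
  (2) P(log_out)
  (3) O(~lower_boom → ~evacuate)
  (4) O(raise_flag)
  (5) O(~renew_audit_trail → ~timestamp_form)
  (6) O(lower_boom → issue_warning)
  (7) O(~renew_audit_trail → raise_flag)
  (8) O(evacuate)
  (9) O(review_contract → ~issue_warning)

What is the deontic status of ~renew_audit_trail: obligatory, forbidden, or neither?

Forbidden

From premise 8 we have O(evacuate).
The contrapositive of premise 3 (O(~lower_boom → ~evacuate)) is O(evacuate → lower_boom), and O(evacuate) is already established, so O(lower_boom).
From O(lower_boom) and premise 6, O(lower_boom → issue_warning), we obtain O(issue_warning).
Premise 9 is O(review_contract → ~issue_warning); contrapositively O(issue_warning → ~review_contract). Since O(issue_warning) holds, K gives O(~review_contract).
Premise 1, O(~timestamp_form → review_contract), contraposes to O(~review_contract → timestamp_form); with O(~review_contract) we get O(timestamp_form).
Premise 5, O(~renew_audit_trail → ~timestamp_form), contraposes to O(timestamp_form → renew_audit_trail); with O(timestamp_form) we get O(renew_audit_trail).
Premises 2, 4, 7 do not contribute to this derivation.
Thus O(renew_audit_trail), which is F(~renew_audit_trail): ~renew_audit_trail is forbidden.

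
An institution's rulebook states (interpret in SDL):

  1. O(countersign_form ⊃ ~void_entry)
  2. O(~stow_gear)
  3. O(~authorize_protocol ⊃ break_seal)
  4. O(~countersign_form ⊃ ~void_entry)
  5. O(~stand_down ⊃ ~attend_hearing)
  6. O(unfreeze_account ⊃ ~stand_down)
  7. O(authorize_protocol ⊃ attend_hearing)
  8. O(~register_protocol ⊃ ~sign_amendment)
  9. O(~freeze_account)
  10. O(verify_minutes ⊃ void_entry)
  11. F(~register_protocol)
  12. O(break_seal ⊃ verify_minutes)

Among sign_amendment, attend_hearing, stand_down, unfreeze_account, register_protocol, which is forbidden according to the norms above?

unfreeze_account

Premises 4 and 1 cover both cases: O(~countersign_form ⊃ ~void_entry) and O(countersign_form ⊃ ~void_entry). Since ~countersign_form ∨ countersign_form is a tautology, O(~void_entry) follows.
The contrapositive of premise 10 (O(verify_minutes ⊃ void_entry)) is O(~void_entry ⊃ ~verify_minutes), and O(~void_entry) is already established, so O(~verify_minutes).
Premise 12, O(break_seal ⊃ verify_minutes), contraposes to O(~verify_minutes ⊃ ~break_seal); with O(~verify_minutes) we get O(~break_seal).
The contrapositive of premise 3 (O(~authorize_protocol ⊃ break_seal)) is O(~break_seal ⊃ authorize_protocol), and O(~break_seal) is already established, so O(authorize_protocol).
Applying K to premise 7 (O(authorize_protocol ⊃ attend_hearing)) and O(authorize_protocol) yields O(attend_hearing).
Premise 5 is O(~stand_down ⊃ ~attend_hearing); contrapositively O(attend_hearing ⊃ stand_down). Since O(attend_hearing) holds, K gives O(stand_down).
The contrapositive of premise 6 (O(unfreeze_account ⊃ ~stand_down)) is O(stand_down ⊃ ~unfreeze_account), and O(stand_down) is already established, so O(~unfreeze_account).
So O(~unfreeze_account) holds, i.e. unfreeze_account is forbidden. None of the other listed options is forbidden under the premises.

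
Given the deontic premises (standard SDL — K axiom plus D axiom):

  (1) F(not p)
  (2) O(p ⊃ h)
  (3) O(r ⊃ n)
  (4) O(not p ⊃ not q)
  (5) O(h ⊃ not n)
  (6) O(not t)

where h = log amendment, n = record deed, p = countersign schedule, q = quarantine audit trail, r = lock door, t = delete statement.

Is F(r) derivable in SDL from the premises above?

Premise 1 is F(not p), i.e. O(p).
From O(p) and premise 2, O(p ⊃ h), we obtain O(h).
With premise 5, O(h ⊃ not n), the K-axiom yields O(not n).
Premise 3 is O(r ⊃ n); contrapositively O(not n ⊃ not r). Since O(not n) holds, K gives O(not r).
Premises 4, 6 do not contribute to this derivation.
So O(not r) holds, i.e. F(r). The claim follows.

Yes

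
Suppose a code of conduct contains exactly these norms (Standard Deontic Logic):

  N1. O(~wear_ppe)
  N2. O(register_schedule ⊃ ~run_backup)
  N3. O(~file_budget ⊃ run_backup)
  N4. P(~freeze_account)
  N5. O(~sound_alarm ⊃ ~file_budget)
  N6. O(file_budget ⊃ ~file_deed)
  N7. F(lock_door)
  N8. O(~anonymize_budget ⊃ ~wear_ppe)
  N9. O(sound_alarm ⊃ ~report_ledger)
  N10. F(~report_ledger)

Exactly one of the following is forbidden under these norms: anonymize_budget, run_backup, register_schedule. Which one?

register_schedule

F(~report_ledger) at premise 10 means O(report_ledger).
Premise 9, O(sound_alarm ⊃ ~report_ledger), contraposes to O(report_ledger ⊃ ~sound_alarm); with O(report_ledger) we get O(~sound_alarm).
Premise 5 is O(~sound_alarm ⊃ ~file_budget); since O(~sound_alarm), deontic closure gives O(~file_budget).
From O(~file_budget) and premise 3, O(~file_budget ⊃ run_backup), we obtain O(run_backup).
Premise 2 is O(register_schedule ⊃ ~run_backup); contrapositively O(run_backup ⊃ ~register_schedule). Since O(run_backup) holds, K gives O(~register_schedule).
So O(~register_schedule) holds, i.e. register_schedule is forbidden. None of the other listed options is forbidden under the premises.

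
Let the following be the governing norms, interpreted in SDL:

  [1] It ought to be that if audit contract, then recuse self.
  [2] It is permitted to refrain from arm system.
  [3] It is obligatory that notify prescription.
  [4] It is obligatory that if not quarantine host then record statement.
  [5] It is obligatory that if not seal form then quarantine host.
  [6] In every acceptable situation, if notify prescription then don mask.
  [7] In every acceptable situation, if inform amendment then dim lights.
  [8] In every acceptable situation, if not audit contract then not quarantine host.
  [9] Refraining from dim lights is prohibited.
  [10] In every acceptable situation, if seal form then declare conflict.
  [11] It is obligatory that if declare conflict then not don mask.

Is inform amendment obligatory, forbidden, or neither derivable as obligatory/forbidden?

Neither

Premise 7 is O(inform_amendment → dim_lights); even if O(dim_lights) held, inferring O(inform_amendment) would be affirming the consequent — invalid.
No premise or chain of K-axiom applications forces O(inform_amendment), and none forces O(¬inform_amendment). So inform_amendment is neither obligatory nor forbidden under these norms.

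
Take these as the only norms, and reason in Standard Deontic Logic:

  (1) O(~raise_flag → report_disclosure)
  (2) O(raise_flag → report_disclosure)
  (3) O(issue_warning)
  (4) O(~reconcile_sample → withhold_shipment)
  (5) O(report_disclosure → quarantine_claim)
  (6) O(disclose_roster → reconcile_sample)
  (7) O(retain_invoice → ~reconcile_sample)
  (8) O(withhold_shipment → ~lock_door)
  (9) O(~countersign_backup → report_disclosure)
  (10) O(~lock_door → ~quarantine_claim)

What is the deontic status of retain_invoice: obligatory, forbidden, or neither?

Premises 2 and 1 are O(raise_flag → report_disclosure) and O(~raise_flag → report_disclosure); every ideal world satisfies raise_flag or ~raise_flag, so in either case report_disclosure holds — hence O(report_disclosure).
Premise 5 is O(report_disclosure → quarantine_claim); since O(report_disclosure), deontic closure gives O(quarantine_claim).
Premise 10 is O(~lock_door → ~quarantine_claim); contrapositively O(quarantine_claim → lock_door). Since O(quarantine_claim) holds, K gives O(lock_door).
Premise 8 is O(withhold_shipment → ~lock_door); contrapositively O(lock_door → ~withhold_shipment). Since O(lock_door) holds, K gives O(~withhold_shipment).
Premise 4, O(~reconcile_sample → withhold_shipment), contraposes to O(~withhold_shipment → reconcile_sample); with O(~withhold_shipment) we get O(reconcile_sample).
Premise 7 is O(retain_invoice → ~reconcile_sample); contrapositively O(reconcile_sample → ~retain_invoice). Since O(reconcile_sample) holds, K gives O(~retain_invoice).
Premises 3, 6, 9 do not contribute to this derivation.
Thus O(~retain_invoice), which is F(retain_invoice): retain_invoice is forbidden.

Forbidden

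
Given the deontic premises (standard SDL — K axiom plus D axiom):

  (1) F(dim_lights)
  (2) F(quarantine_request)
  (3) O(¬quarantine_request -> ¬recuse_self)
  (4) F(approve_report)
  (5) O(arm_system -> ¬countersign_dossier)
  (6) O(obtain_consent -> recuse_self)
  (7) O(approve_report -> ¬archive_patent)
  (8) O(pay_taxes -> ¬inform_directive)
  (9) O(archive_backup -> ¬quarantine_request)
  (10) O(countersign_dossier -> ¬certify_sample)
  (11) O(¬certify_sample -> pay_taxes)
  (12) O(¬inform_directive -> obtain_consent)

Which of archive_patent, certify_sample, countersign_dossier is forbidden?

countersign_dossier

F(quarantine_request) at premise 2 means O(¬quarantine_request).
Premise 3 is O(¬quarantine_request -> ¬recuse_self); since O(¬quarantine_request), deontic closure gives O(¬recuse_self).
Premise 6, O(obtain_consent -> recuse_self), contraposes to O(¬recuse_self -> ¬obtain_consent); with O(¬recuse_self) we get O(¬obtain_consent).
Premise 12, O(¬inform_directive -> obtain_consent), contraposes to O(¬obtain_consent -> inform_directive); with O(¬obtain_consent) we get O(inform_directive).
Premise 8 is O(pay_taxes -> ¬inform_directive); contrapositively O(inform_directive -> ¬pay_taxes). Since O(inform_directive) holds, K gives O(¬pay_taxes).
The contrapositive of premise 11 (O(¬certify_sample -> pay_taxes)) is O(¬pay_taxes -> certify_sample), and O(¬pay_taxes) is already established, so O(certify_sample).
Premise 10 is O(countersign_dossier -> ¬certify_sample); contrapositively O(certify_sample -> ¬countersign_dossier). Since O(certify_sample) holds, K gives O(¬countersign_dossier).
So O(¬countersign_dossier) holds, i.e. countersign_dossier is forbidden. None of the other listed options is forbidden under the premises.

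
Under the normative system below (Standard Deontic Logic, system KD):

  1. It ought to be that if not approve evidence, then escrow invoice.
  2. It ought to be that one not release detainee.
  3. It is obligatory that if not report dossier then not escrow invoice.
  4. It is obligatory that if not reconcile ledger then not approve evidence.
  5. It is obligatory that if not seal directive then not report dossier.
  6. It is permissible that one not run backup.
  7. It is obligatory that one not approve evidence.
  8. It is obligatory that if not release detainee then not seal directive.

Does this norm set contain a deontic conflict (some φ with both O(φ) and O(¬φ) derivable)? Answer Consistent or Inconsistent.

From premise 7 we have O(¬approve_evidence).
Applying K to premise 1 (O(¬approve_evidence → escrow_invoice)) and O(¬approve_evidence) yields O(escrow_invoice).
The contrapositive of premise 3 (O(¬report_dossier → ¬escrow_invoice)) is O(escrow_invoice → report_dossier), and O(escrow_invoice) is already established, so O(report_dossier).
Premise 5 is O(¬seal_directive → ¬report_dossier); contrapositively O(report_dossier → seal_directive). Since O(report_dossier) holds, K gives O(seal_directive).
Premise 8, O(¬release_detainee → ¬seal_directive), contraposes to O(seal_directive → release_detainee); with O(seal_directive) we get O(release_detainee).
Yet premise 2 states O(¬release_detainee).
We now have both O(release_detainee) and O(¬release_detainee) — release_detainee is simultaneously obligatory and forbidden, violating the D-axiom.

Inconsistent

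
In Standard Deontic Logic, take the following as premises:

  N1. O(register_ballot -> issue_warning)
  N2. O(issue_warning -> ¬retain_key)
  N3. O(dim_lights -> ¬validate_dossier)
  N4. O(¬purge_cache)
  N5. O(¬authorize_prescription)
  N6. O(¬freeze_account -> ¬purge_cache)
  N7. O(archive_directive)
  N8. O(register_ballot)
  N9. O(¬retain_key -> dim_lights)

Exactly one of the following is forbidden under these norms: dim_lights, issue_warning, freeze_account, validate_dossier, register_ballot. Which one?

From premise 8 we have O(register_ballot).
Applying K to premise 1 (O(register_ballot -> issue_warning)) and O(register_ballot) yields O(issue_warning).
Applying K to premise 2 (O(issue_warning -> ¬retain_key)) and O(issue_warning) yields O(¬retain_key).
Premise 9 is O(¬retain_key -> dim_lights); since O(¬retain_key), deontic closure gives O(dim_lights).
Premise 3 is O(dim_lights -> ¬validate_dossier); since O(dim_lights), deontic closure gives O(¬validate_dossier).
So O(¬validate_dossier) holds, i.e. validate_dossier is forbidden. None of the other listed options is forbidden under the premises.

validate_dossier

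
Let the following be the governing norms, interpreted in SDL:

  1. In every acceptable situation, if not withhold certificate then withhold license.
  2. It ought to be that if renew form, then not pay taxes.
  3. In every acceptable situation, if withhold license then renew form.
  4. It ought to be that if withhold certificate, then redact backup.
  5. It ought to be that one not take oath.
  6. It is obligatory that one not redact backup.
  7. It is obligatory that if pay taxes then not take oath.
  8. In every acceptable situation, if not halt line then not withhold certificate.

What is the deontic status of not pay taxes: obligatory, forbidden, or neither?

Premise 6 gives O(¬redact_backup).
Premise 4, O(withhold_certificate → redact_backup), contraposes to O(¬redact_backup → ¬withhold_certificate); with O(¬redact_backup) we get O(¬withhold_certificate).
With premise 1, O(¬withhold_certificate → withhold_license), the K-axiom yields O(withhold_license).
Applying K to premise 3 (O(withhold_license → renew_form)) and O(withhold_license) yields O(renew_form).
Applying K to premise 2 (O(renew_form → ¬pay_taxes)) and O(renew_form) yields O(¬pay_taxes).
Premises 5, 7, 8 do not contribute to this derivation.
Hence ¬pay_taxes is obligatory.

Obligatory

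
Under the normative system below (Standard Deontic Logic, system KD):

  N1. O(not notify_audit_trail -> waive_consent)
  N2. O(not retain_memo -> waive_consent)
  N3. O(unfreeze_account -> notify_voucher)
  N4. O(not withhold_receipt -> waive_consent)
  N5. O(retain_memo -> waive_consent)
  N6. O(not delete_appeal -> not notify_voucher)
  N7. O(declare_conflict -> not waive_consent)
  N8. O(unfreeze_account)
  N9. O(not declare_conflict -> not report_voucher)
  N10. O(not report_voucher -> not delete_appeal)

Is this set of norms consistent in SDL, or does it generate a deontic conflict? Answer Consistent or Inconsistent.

By case analysis on retain_memo: premise 5 gives O(retain_memo -> waive_consent) and premise 2 gives O(not retain_memo -> waive_consent), so O(waive_consent) either way.
The contrapositive of premise 7 (O(declare_conflict -> not waive_consent)) is O(waive_consent -> not declare_conflict), and O(waive_consent) is already established, so O(not declare_conflict).
Premise 9 is O(not declare_conflict -> not report_voucher); since O(not declare_conflict), deontic closure gives O(not report_voucher).
Premise 10 is O(not report_voucher -> not delete_appeal); since O(not report_voucher), deontic closure gives O(not delete_appeal).
From O(not delete_appeal) and premise 6, O(not delete_appeal -> not notify_voucher), we obtain O(not notify_voucher).
Premise 3 is O(unfreeze_account -> notify_voucher); contrapositively O(not notify_voucher -> not unfreeze_account). Since O(not notify_voucher) holds, K gives O(not unfreeze_account).
But premise 8 directly asserts O(unfreeze_account).
We now have both O(not unfreeze_account) and O(unfreeze_account) — unfreeze_account is simultaneously obligatory and forbidden, violating the D-axiom.

Inconsistent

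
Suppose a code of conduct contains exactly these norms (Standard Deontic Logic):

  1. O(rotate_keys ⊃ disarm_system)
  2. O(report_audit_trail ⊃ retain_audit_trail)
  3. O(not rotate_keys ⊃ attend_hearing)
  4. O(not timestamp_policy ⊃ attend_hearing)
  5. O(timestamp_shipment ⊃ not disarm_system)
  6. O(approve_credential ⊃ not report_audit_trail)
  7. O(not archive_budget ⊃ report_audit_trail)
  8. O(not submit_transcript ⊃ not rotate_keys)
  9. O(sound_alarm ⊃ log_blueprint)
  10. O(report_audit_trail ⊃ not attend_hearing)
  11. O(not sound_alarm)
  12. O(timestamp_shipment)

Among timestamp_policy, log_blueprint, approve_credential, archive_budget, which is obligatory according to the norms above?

Premise 12 states O(timestamp_shipment) outright.
Applying K to premise 5 (O(timestamp_shipment ⊃ not disarm_system)) and O(timestamp_shipment) yields O(not disarm_system).
The contrapositive of premise 1 (O(rotate_keys ⊃ disarm_system)) is O(not disarm_system ⊃ not rotate_keys), and O(not disarm_system) is already established, so O(not rotate_keys).
Premise 3 is O(not rotate_keys ⊃ attend_hearing); since O(not rotate_keys), deontic closure gives O(attend_hearing).
The contrapositive of premise 10 (O(report_audit_trail ⊃ not attend_hearing)) is O(attend_hearing ⊃ not report_audit_trail), and O(attend_hearing) is already established, so O(not report_audit_trail).
The contrapositive of premise 7 (O(not archive_budget ⊃ report_audit_trail)) is O(not report_audit_trail ⊃ archive_budget), and O(not report_audit_trail) is already established, so O(archive_budget).
So O(archive_budget) holds — archive_budget is obligatory. None of the other listed options is made obligatory by any chain of premises.

archive_budget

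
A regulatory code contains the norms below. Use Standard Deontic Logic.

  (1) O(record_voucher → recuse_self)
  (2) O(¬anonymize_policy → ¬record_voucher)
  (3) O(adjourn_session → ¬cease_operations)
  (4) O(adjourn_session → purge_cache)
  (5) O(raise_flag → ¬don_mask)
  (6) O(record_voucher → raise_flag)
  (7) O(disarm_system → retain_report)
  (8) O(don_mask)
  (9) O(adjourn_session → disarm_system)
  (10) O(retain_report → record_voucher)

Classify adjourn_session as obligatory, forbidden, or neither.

Forbidden

Premise 8 states O(don_mask) outright.
Premise 5 is O(raise_flag → ¬don_mask); contrapositively O(don_mask → ¬raise_flag). Since O(don_mask) holds, K gives O(¬raise_flag).
The contrapositive of premise 6 (O(record_voucher → raise_flag)) is O(¬raise_flag → ¬record_voucher), and O(¬raise_flag) is already established, so O(¬record_voucher).
Premise 10, O(retain_report → record_voucher), contraposes to O(¬record_voucher → ¬retain_report); with O(¬record_voucher) we get O(¬retain_report).
The contrapositive of premise 7 (O(disarm_system → retain_report)) is O(¬retain_report → ¬disarm_system), and O(¬retain_report) is already established, so O(¬disarm_system).
Premise 9 is O(adjourn_session → disarm_system); contrapositively O(¬disarm_system → ¬adjourn_session). Since O(¬disarm_system) holds, K gives O(¬adjourn_session).
Premises 1, 2, 3, 4 do not contribute to this derivation.
Thus O(¬adjourn_session), which is F(adjourn_session): adjourn_session is forbidden.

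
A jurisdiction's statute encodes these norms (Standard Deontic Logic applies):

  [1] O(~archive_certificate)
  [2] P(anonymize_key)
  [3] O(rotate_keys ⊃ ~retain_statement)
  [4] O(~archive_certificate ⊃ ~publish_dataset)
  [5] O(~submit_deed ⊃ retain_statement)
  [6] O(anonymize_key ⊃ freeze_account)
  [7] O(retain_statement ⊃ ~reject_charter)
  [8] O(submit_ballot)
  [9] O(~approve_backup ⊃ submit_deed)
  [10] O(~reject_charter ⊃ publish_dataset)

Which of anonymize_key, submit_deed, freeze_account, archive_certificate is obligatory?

submit_deed

Premise 1 states O(~archive_certificate) outright.
Premise 4 is O(~archive_certificate ⊃ ~publish_dataset); since O(~archive_certificate), deontic closure gives O(~publish_dataset).
Premise 10 is O(~reject_charter ⊃ publish_dataset); contrapositively O(~publish_dataset ⊃ reject_charter). Since O(~publish_dataset) holds, K gives O(reject_charter).
Premise 7, O(retain_statement ⊃ ~reject_charter), contraposes to O(reject_charter ⊃ ~retain_statement); with O(reject_charter) we get O(~retain_statement).
Premise 5, O(~submit_deed ⊃ retain_statement), contraposes to O(~retain_statement ⊃ submit_deed); with O(~retain_statement) we get O(submit_deed).
So O(submit_deed) holds — submit_deed is obligatory. None of the other listed options is made obligatory by any chain of premises.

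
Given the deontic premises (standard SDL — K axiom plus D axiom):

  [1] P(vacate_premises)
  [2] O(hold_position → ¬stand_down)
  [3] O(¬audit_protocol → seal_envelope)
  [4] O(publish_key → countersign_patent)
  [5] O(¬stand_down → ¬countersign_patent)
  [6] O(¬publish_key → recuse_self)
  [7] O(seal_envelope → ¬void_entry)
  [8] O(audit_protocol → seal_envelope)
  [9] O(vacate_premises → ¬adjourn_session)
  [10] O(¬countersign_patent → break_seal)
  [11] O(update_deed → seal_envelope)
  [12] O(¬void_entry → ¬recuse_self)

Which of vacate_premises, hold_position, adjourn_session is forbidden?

By case analysis on audit_protocol: premise 8 gives O(audit_protocol → seal_envelope) and premise 3 gives O(¬audit_protocol → seal_envelope), so O(seal_envelope) either way.
From O(seal_envelope) and premise 7, O(seal_envelope → ¬void_entry), we obtain O(¬void_entry).
Premise 12 is O(¬void_entry → ¬recuse_self); since O(¬void_entry), deontic closure gives O(¬recuse_self).
Premise 6, O(¬publish_key → recuse_self), contraposes to O(¬recuse_self → publish_key); with O(¬recuse_self) we get O(publish_key).
Applying K to premise 4 (O(publish_key → countersign_patent)) and O(publish_key) yields O(countersign_patent).
The contrapositive of premise 5 (O(¬stand_down → ¬countersign_patent)) is O(countersign_patent → stand_down), and O(countersign_patent) is already established, so O(stand_down).
The contrapositive of premise 2 (O(hold_position → ¬stand_down)) is O(stand_down → ¬hold_position), and O(stand_down) is already established, so O(¬hold_position).
So O(¬hold_position) holds, i.e. hold_position is forbidden. None of the other listed options is forbidden under the premises.

hold_position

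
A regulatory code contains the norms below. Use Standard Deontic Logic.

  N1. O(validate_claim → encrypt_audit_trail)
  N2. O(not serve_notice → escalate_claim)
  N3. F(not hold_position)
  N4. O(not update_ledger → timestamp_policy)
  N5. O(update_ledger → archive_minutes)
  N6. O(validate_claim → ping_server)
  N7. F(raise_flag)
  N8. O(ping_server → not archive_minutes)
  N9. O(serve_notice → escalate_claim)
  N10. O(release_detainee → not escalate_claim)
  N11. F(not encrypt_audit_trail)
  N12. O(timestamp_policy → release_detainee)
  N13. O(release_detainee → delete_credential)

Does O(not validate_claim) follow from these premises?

Premises 2 and 9 cover both cases: O(not serve_notice → escalate_claim) and O(serve_notice → escalate_claim). Since not serve_notice ∨ serve_notice is a tautology, O(escalate_claim) follows.
The contrapositive of premise 10 (O(release_detainee → not escalate_claim)) is O(escalate_claim → not release_detainee), and O(escalate_claim) is already established, so O(not release_detainee).
Premise 12 is O(timestamp_policy → release_detainee); contrapositively O(not release_detainee → not timestamp_policy). Since O(not release_detainee) holds, K gives O(not timestamp_policy).
The contrapositive of premise 4 (O(not update_ledger → timestamp_policy)) is O(not timestamp_policy → update_ledger), and O(not timestamp_policy) is already established, so O(update_ledger).
With premise 5, O(update_ledger → archive_minutes), the K-axiom yields O(archive_minutes).
Premise 8, O(ping_server → not archive_minutes), contraposes to O(archive_minutes → not ping_server); with O(archive_minutes) we get O(not ping_server).
The contrapositive of premise 6 (O(validate_claim → ping_server)) is O(not ping_server → not validate_claim), and O(not ping_server) is already established, so O(not validate_claim).
Premises 1, 3, 7, 11, 13 do not contribute to this derivation.
So O(not validate_claim) follows.

Yes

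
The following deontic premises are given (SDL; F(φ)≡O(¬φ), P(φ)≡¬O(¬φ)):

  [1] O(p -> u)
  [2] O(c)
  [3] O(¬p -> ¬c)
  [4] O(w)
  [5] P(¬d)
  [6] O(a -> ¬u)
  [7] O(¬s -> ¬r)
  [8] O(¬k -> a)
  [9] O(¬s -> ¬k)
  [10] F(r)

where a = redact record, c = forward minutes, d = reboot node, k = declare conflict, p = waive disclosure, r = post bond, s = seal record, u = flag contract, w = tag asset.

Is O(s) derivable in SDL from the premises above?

Yes

Premise 2 gives O(c).
Premise 3, O(¬p -> ¬c), contraposes to O(c -> p); with O(c) we get O(p).
Premise 1 is O(p -> u); since O(p), deontic closure gives O(u).
Premise 6 is O(a -> ¬u); contrapositively O(u -> ¬a). Since O(u) holds, K gives O(¬a).
The contrapositive of premise 8 (O(¬k -> a)) is O(¬a -> k), and O(¬a) is already established, so O(k).
Premise 9, O(¬s -> ¬k), contraposes to O(k -> s); with O(k) we get O(s).
Premises 4, 5, 7, 10 do not contribute to this derivation.
So O(s) follows.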